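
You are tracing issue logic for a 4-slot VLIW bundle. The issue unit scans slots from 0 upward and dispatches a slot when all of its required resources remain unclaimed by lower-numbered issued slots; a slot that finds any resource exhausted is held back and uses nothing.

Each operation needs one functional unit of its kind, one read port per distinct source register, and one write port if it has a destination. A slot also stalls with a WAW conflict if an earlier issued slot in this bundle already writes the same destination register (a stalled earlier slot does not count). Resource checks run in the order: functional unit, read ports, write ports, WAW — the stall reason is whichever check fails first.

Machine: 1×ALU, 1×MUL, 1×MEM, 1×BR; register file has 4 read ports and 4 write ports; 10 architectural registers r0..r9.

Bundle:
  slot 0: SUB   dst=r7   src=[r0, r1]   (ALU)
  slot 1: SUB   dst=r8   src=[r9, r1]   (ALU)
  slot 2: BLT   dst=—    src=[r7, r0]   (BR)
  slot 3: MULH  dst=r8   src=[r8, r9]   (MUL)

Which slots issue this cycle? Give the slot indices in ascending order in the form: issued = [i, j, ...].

issued = [0, 2]

  0. ALU→r7 ⇒ go  {0A/1Mu/1Ld/1B | 2r 3w}
  1. ALU→r8 ⇒ no(FU)  {0A/1Mu/1Ld/1B | 2r 3w}
  2. BR ⇒ go  {0A/1Mu/1Ld/0B | 0r 3w}
  3. MUL→r8 ⇒ no(RD_PORT)  {0A/1Mu/1Ld/0B | 0r 3w}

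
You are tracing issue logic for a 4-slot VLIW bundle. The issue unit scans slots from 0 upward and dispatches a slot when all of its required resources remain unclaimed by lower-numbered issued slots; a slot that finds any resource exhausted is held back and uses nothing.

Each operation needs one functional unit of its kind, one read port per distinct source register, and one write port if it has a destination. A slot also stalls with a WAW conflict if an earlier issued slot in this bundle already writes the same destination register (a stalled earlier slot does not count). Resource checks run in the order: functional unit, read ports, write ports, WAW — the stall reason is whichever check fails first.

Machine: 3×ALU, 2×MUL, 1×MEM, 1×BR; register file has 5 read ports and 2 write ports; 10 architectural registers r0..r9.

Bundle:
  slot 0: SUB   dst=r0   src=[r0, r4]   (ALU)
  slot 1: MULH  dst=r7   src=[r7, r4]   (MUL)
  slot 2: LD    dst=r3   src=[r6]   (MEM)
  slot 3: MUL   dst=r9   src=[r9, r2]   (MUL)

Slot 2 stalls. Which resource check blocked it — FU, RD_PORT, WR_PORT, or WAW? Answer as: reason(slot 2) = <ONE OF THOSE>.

  0. ALU→r0 ⇒ go  {2A/2Mu/1Ld/1B | 3r 1w}
  1. MUL→r7 ⇒ go  {2A/1Mu/1Ld/1B | 1r 0w}
  2. MEM→r3 ⇒ no(WR_PORT)  {2A/1Mu/1Ld/1B | 1r 0w}
  3. MUL→r9 ⇒ no(RD_PORT)  {2A/1Mu/1Ld/1B | 1r 0w}

reason(slot 2) = WR_PORT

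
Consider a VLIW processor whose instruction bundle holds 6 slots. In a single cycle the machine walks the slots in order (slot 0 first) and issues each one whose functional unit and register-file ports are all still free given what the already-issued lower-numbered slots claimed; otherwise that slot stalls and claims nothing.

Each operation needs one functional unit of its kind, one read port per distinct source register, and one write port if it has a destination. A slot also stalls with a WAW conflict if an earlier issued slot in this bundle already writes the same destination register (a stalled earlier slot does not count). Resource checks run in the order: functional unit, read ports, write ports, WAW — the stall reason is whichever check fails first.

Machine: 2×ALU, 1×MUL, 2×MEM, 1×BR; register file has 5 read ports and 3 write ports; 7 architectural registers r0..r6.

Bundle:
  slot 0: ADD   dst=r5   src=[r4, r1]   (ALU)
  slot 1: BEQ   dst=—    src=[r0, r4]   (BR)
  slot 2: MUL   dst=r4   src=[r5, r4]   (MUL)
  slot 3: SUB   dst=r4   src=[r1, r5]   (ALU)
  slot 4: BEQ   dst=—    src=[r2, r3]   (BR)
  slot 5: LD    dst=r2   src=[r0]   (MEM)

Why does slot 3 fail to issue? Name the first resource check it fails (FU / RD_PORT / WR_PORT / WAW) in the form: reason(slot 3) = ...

(0) want 1×ALU +2rd +1wr — yes → AL1|MU1|ME2|BR1|rd3|wr2
(1) want 1×BR +2rd +0wr — yes → AL1|MU1|ME2|BR0|rd1|wr2
(2) want 1×MUL +2rd +1wr — RD_PORT → AL1|MU1|ME2|BR0|rd1|wr2
(3) want 1×ALU +2rd +1wr — RD_PORT → AL1|MU1|ME2|BR0|rd1|wr2
(4) want 1×BR +2rd +0wr — FU → AL1|MU1|ME2|BR0|rd1|wr2
(5) want 1×MEM +1rd +1wr — yes → AL1|MU1|ME1|BR0|rd0|wr1

reason(slot 3) = RD_PORT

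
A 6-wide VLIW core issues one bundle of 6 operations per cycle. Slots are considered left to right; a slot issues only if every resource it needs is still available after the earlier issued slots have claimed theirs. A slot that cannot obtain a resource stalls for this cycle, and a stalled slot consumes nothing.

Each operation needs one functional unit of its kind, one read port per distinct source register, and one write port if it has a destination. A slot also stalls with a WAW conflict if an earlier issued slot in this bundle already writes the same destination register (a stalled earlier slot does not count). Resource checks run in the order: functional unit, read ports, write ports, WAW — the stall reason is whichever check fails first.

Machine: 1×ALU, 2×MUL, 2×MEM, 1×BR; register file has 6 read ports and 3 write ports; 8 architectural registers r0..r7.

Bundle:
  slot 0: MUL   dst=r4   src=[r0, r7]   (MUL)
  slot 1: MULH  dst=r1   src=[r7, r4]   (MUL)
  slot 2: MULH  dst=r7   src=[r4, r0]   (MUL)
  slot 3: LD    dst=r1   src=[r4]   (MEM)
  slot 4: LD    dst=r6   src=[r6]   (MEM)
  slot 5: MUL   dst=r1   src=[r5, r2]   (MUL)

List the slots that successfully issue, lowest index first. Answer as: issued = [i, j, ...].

slot 0 (MUL): ISSUE — free A1,Mu1,Ld2,B1 rp4 wp2
slot 1 (MUL): ISSUE — free A1,Mu0,Ld2,B1 rp2 wp1
slot 2 (MUL): stall FU — free A1,Mu0,Ld2,B1 rp2 wp1
slot 3 (MEM): stall WAW — free A1,Mu0,Ld2,B1 rp2 wp1
slot 4 (MEM): ISSUE — free A1,Mu0,Ld1,B1 rp1 wp0
slot 5 (MUL): stall FU — free A1,Mu0,Ld1,B1 rp1 wp0

issued = [0, 1, 4]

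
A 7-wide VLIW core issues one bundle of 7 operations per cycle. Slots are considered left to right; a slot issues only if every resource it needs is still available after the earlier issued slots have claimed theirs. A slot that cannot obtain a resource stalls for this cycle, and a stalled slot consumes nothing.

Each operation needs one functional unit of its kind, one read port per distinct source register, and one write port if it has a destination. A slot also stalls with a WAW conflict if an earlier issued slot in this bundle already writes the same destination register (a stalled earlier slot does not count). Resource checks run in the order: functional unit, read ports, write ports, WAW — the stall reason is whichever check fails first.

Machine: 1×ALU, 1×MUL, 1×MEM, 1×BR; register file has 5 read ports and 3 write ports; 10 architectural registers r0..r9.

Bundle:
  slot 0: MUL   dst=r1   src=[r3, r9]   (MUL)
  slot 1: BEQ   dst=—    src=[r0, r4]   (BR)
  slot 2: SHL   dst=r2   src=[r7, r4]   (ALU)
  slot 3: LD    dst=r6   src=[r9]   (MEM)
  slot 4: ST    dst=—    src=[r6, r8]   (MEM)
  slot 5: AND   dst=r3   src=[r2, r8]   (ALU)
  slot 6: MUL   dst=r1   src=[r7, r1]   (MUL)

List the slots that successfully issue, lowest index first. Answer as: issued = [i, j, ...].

issued = [0, 1, 3]

slot 0 (MUL): ISSUE — free A1,Mu0,Ld1,B1 rp3 wp2
slot 1 (BR): ISSUE — free A1,Mu0,Ld1,B0 rp1 wp2
slot 2 (ALU): stall RD_PORT — free A1,Mu0,Ld1,B0 rp1 wp2
slot 3 (MEM): ISSUE — free A1,Mu0,Ld0,B0 rp0 wp1
slot 4 (MEM): stall FU — free A1,Mu0,Ld0,B0 rp0 wp1
slot 5 (ALU): stall RD_PORT — free A1,Mu0,Ld0,B0 rp0 wp1
slot 6 (MUL): stall FU — free A1,Mu0,Ld0,B0 rp0 wp1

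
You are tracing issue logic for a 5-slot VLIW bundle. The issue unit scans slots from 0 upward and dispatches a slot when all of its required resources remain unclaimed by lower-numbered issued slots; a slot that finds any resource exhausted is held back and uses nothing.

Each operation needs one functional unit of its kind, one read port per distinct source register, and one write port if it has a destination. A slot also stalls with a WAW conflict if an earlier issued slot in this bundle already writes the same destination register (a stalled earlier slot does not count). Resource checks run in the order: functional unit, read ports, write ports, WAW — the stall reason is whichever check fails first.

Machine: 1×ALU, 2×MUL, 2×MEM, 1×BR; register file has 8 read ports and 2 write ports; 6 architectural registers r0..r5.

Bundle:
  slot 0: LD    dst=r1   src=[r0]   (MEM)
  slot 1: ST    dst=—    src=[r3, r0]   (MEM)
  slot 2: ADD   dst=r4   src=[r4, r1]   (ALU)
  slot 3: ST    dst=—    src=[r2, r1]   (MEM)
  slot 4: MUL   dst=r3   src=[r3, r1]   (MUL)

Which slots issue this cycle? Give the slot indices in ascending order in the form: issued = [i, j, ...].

  0. MEM→r1 ⇒ go  {1A/2Mu/1Ld/1B | 7r 1w}
  1. MEM ⇒ go  {1A/2Mu/0Ld/1B | 5r 1w}
  2. ALU→r4 ⇒ go  {0A/2Mu/0Ld/1B | 3r 0w}
  3. MEM ⇒ no(FU)  {0A/2Mu/0Ld/1B | 3r 0w}
  4. MUL→r3 ⇒ no(WR_PORT)  {0A/2Mu/0Ld/1B | 3r 0w}

issued = [0, 1, 2]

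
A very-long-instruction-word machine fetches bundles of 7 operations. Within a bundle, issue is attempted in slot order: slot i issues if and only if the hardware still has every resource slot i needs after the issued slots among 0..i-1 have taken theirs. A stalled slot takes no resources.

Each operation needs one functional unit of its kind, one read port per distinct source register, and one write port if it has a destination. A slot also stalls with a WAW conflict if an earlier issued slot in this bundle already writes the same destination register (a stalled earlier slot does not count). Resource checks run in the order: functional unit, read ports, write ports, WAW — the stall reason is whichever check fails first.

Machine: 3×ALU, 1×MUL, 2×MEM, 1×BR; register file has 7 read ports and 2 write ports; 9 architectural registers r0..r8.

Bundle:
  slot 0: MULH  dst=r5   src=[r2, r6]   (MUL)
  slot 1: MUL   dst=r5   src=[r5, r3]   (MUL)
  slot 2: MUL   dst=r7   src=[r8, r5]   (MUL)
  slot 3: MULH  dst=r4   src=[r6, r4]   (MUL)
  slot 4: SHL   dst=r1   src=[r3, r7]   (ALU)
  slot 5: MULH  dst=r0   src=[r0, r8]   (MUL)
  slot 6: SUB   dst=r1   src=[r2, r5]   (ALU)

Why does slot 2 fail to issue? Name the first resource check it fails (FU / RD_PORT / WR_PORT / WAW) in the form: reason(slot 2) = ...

[0] MUL needs rd=2 wr=1: ok; after: ALU=3 MUL=0 MEM=2 BR=1, R=5, W=1
[1] MUL needs rd=2 wr=1: FU; after: ALU=3 MUL=0 MEM=2 BR=1, R=5, W=1
[2] MUL needs rd=2 wr=1: FU; after: ALU=3 MUL=0 MEM=2 BR=1, R=5, W=1
[3] MUL needs rd=2 wr=1: FU; after: ALU=3 MUL=0 MEM=2 BR=1, R=5, W=1
[4] ALU needs rd=2 wr=1: ok; after: ALU=2 MUL=0 MEM=2 BR=1, R=3, W=0
[5] MUL needs rd=2 wr=1: FU; after: ALU=2 MUL=0 MEM=2 BR=1, R=3, W=0
[6] ALU needs rd=2 wr=1: WR_PORT; after: ALU=2 MUL=0 MEM=2 BR=1, R=3, W=0

reason(slot 2) = FU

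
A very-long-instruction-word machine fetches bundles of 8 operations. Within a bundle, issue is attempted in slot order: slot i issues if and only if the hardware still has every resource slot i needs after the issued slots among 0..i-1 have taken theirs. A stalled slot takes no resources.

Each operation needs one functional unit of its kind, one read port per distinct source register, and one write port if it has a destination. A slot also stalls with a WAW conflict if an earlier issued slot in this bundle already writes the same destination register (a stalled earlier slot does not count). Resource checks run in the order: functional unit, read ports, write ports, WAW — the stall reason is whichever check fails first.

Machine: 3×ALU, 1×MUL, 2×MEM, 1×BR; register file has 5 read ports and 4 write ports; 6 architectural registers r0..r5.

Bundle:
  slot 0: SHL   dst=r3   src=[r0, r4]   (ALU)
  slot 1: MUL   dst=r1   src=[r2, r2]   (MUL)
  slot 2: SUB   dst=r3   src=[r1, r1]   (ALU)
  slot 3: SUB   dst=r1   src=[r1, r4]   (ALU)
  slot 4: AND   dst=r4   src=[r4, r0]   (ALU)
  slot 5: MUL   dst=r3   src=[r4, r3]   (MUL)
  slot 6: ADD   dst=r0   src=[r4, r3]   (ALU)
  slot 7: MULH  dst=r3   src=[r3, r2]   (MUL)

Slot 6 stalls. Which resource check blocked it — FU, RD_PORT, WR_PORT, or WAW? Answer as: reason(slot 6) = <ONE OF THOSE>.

#0 ALU src=r0,r4 dispatched  <A:2 Mu:1 Ld:2 B:1 rd:3 wr:3>
#1 MUL src=r2,r2 dispatched  <A:2 Mu:0 Ld:2 B:1 rd:2 wr:2>
#2 ALU src=r1,r1 held:WAW  <A:2 Mu:0 Ld:2 B:1 rd:2 wr:2>
#3 ALU src=r1,r4 held:WAW  <A:2 Mu:0 Ld:2 B:1 rd:2 wr:2>
#4 ALU src=r4,r0 dispatched  <A:1 Mu:0 Ld:2 B:1 rd:0 wr:1>
#5 MUL src=r4,r3 held:FU  <A:1 Mu:0 Ld:2 B:1 rd:0 wr:1>
#6 ALU src=r4,r3 held:RD_PORT  <A:1 Mu:0 Ld:2 B:1 rd:0 wr:1>
#7 MUL src=r3,r2 held:FU  <A:1 Mu:0 Ld:2 B:1 rd:0 wr:1>

reason(slot 6) = RD_PORT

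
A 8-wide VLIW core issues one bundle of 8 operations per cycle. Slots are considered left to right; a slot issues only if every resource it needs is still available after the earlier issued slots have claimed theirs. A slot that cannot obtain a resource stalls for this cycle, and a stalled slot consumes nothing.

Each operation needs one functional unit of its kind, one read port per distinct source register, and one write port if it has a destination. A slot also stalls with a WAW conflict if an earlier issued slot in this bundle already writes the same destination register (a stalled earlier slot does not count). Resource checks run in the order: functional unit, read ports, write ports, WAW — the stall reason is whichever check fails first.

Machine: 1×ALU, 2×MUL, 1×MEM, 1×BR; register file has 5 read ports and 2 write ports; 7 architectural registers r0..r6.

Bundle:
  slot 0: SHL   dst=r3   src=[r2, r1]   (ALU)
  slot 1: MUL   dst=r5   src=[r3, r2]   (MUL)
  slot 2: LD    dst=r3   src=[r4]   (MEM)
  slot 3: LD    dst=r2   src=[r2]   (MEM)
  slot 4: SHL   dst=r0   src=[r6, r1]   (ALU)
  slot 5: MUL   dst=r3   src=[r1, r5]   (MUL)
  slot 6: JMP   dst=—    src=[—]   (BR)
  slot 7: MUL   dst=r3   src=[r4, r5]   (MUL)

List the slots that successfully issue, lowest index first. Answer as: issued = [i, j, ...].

slot 0 (ALU): ISSUE — free A0,Mu2,Ld1,B1 rp3 wp1
slot 1 (MUL): ISSUE — free A0,Mu1,Ld1,B1 rp1 wp0
slot 2 (MEM): stall WR_PORT — free A0,Mu1,Ld1,B1 rp1 wp0
slot 3 (MEM): stall WR_PORT — free A0,Mu1,Ld1,B1 rp1 wp0
slot 4 (ALU): stall FU — free A0,Mu1,Ld1,B1 rp1 wp0
slot 5 (MUL): stall RD_PORT — free A0,Mu1,Ld1,B1 rp1 wp0
slot 6 (BR): ISSUE — free A0,Mu1,Ld1,B0 rp1 wp0
slot 7 (MUL): stall RD_PORT — free A0,Mu1,Ld1,B0 rp1 wp0

issued = [0, 1, 6]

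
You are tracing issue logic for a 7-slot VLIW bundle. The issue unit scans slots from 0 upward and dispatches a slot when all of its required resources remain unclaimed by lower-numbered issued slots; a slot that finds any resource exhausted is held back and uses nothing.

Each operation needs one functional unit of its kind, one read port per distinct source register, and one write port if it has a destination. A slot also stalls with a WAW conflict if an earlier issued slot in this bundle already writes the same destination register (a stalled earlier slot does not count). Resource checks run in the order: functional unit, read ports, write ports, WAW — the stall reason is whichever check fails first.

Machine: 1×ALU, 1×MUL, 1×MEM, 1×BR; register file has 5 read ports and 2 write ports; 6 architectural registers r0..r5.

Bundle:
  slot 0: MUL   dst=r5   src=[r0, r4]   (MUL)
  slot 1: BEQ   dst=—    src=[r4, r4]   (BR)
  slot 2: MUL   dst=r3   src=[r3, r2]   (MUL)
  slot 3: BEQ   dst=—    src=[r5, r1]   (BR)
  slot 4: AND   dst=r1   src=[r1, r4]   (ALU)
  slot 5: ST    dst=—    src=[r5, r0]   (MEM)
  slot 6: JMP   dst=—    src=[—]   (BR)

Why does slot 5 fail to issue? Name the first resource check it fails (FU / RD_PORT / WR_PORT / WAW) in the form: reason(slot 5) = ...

[0] MUL needs rd=2 wr=1: ok; after: ALU=1 MUL=0 MEM=1 BR=1, R=3, W=1
[1] BR needs rd=1 wr=0: ok; after: ALU=1 MUL=0 MEM=1 BR=0, R=2, W=1
[2] MUL needs rd=2 wr=1: FU; after: ALU=1 MUL=0 MEM=1 BR=0, R=2, W=1
[3] BR needs rd=2 wr=0: FU; after: ALU=1 MUL=0 MEM=1 BR=0, R=2, W=1
[4] ALU needs rd=2 wr=1: ok; after: ALU=0 MUL=0 MEM=1 BR=0, R=0, W=0
[5] MEM needs rd=2 wr=0: RD_PORT; after: ALU=0 MUL=0 MEM=1 BR=0, R=0, W=0
[6] BR needs rd=0 wr=0: FU; after: ALU=0 MUL=0 MEM=1 BR=0, R=0, W=0

reason(slot 5) = RD_PORT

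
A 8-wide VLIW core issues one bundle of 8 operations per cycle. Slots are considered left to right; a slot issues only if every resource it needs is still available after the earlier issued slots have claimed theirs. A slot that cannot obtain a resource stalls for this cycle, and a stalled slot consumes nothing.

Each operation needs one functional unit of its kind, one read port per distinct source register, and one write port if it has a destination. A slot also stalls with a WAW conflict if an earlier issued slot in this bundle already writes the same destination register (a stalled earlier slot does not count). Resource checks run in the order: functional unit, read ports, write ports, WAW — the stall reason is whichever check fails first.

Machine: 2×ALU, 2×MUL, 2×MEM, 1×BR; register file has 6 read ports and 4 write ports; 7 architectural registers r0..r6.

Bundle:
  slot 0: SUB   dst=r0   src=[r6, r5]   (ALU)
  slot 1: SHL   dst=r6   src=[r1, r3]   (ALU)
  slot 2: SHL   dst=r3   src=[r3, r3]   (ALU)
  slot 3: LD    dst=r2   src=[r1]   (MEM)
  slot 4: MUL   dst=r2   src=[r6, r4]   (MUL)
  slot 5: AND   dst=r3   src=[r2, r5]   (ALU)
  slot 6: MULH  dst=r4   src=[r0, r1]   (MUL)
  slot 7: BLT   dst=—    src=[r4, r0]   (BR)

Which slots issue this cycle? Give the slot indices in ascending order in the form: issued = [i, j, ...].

issued = [0, 1, 3]

slot 0 (ALU): ISSUE — free A1,Mu2,Ld2,B1 rp4 wp3
slot 1 (ALU): ISSUE — free A0,Mu2,Ld2,B1 rp2 wp2
slot 2 (ALU): stall FU — free A0,Mu2,Ld2,B1 rp2 wp2
slot 3 (MEM): ISSUE — free A0,Mu2,Ld1,B1 rp1 wp1
slot 4 (MUL): stall RD_PORT — free A0,Mu2,Ld1,B1 rp1 wp1
slot 5 (ALU): stall FU — free A0,Mu2,Ld1,B1 rp1 wp1
slot 6 (MUL): stall RD_PORT — free A0,Mu2,Ld1,B1 rp1 wp1
slot 7 (BR): stall RD_PORT — free A0,Mu2,Ld1,B1 rp1 wp1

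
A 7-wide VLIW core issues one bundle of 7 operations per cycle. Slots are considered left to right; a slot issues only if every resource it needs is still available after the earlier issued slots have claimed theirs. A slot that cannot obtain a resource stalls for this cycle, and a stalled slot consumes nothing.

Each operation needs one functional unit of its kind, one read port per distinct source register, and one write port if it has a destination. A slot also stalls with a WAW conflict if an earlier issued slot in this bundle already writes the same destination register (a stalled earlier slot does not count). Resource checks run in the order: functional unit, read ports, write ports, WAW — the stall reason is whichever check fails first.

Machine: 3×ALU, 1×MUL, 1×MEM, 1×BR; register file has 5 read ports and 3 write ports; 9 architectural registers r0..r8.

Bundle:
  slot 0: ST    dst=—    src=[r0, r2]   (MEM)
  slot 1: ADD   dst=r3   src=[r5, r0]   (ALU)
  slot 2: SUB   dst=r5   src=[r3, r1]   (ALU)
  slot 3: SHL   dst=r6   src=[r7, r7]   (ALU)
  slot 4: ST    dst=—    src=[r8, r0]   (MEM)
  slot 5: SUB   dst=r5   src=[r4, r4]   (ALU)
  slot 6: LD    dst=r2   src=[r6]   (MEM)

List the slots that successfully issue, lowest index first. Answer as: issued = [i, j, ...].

issued = [0, 1, 3]

  0. MEM ⇒ go  {3A/1Mu/0Ld/1B | 3r 3w}
  1. ALU→r3 ⇒ go  {2A/1Mu/0Ld/1B | 1r 2w}
  2. ALU→r5 ⇒ no(RD_PORT)  {2A/1Mu/0Ld/1B | 1r 2w}
  3. ALU→r6 ⇒ go  {1A/1Mu/0Ld/1B | 0r 1w}
  4. MEM ⇒ no(FU)  {1A/1Mu/0Ld/1B | 0r 1w}
  5. ALU→r5 ⇒ no(RD_PORT)  {1A/1Mu/0Ld/1B | 0r 1w}
  6. MEM→r2 ⇒ no(FU)  {1A/1Mu/0Ld/1B | 0r 1w}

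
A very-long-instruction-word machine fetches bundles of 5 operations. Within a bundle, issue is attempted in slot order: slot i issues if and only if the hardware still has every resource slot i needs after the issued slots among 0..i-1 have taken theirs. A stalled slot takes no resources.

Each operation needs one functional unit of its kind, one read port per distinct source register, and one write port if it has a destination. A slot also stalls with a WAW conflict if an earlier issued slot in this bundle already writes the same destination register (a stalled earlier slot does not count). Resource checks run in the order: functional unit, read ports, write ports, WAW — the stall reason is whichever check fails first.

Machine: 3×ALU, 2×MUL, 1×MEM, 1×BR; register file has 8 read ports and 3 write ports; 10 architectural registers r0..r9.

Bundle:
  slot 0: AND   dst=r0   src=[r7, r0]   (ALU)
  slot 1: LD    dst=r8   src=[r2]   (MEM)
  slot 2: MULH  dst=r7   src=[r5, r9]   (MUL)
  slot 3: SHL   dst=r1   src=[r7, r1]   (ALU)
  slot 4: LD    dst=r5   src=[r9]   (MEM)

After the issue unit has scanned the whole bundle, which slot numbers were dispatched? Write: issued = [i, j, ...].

slot 0 (ALU): ISSUE — free A2,Mu2,Ld1,B1 rp6 wp2
slot 1 (MEM): ISSUE — free A2,Mu2,Ld0,B1 rp5 wp1
slot 2 (MUL): ISSUE — free A2,Mu1,Ld0,B1 rp3 wp0
slot 3 (ALU): stall WR_PORT — free A2,Mu1,Ld0,B1 rp3 wp0
slot 4 (MEM): stall FU — free A2,Mu1,Ld0,B1 rp3 wp0

issued = [0, 1, 2]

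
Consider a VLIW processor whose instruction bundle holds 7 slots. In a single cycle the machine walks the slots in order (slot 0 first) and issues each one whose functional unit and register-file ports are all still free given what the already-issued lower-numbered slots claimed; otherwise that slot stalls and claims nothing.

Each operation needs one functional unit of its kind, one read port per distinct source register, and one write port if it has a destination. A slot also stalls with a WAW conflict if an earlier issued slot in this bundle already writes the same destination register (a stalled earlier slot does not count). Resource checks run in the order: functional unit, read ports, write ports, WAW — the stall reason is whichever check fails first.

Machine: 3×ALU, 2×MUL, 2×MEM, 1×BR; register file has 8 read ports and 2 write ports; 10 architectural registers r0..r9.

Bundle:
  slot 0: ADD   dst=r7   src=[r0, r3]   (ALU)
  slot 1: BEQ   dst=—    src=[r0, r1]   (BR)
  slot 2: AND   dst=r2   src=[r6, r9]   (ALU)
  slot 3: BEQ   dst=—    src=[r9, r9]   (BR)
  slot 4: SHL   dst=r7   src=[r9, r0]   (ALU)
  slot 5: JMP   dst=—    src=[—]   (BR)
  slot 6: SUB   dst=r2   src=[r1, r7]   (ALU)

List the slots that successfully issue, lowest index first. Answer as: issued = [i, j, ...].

issued = [0, 1, 2]

[0] ALU needs rd=2 wr=1: ok; after: ALU=2 MUL=2 MEM=2 BR=1, R=6, W=1
[1] BR needs rd=2 wr=0: ok; after: ALU=2 MUL=2 MEM=2 BR=0, R=4, W=1
[2] ALU needs rd=2 wr=1: ok; after: ALU=1 MUL=2 MEM=2 BR=0, R=2, W=0
[3] BR needs rd=1 wr=0: FU; after: ALU=1 MUL=2 MEM=2 BR=0, R=2, W=0
[4] ALU needs rd=2 wr=1: WR_PORT; after: ALU=1 MUL=2 MEM=2 BR=0, R=2, W=0
[5] BR needs rd=0 wr=0: FU; after: ALU=1 MUL=2 MEM=2 BR=0, R=2, W=0
[6] ALU needs rd=2 wr=1: WR_PORT; after: ALU=1 MUL=2 MEM=2 BR=0, R=2, W=0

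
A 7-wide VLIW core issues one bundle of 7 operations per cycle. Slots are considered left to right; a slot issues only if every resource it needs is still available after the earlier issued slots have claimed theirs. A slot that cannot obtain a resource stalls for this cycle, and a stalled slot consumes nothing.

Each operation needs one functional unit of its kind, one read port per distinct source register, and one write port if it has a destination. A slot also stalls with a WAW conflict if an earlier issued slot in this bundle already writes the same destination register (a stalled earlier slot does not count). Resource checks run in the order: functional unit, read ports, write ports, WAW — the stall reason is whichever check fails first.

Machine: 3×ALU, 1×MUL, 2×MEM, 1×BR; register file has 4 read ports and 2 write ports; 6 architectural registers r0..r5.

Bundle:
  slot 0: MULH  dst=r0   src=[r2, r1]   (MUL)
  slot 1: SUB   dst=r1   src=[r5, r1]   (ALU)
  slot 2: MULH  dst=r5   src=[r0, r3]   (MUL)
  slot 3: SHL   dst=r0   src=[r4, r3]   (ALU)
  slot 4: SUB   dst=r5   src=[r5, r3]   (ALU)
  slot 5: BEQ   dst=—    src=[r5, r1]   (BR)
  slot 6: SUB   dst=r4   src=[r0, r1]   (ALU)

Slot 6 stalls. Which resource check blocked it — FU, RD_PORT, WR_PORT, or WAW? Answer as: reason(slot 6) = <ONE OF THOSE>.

reason(slot 6) = RD_PORT

  0. MUL→r0 ⇒ go  {3A/0Mu/2Ld/1B | 2r 1w}
  1. ALU→r1 ⇒ go  {2A/0Mu/2Ld/1B | 0r 0w}
  2. MUL→r5 ⇒ no(FU)  {2A/0Mu/2Ld/1B | 0r 0w}
  3. ALU→r0 ⇒ no(RD_PORT)  {2A/0Mu/2Ld/1B | 0r 0w}
  4. ALU→r5 ⇒ no(RD_PORT)  {2A/0Mu/2Ld/1B | 0r 0w}
  5. BR ⇒ no(RD_PORT)  {2A/0Mu/2Ld/1B | 0r 0w}
  6. ALU→r4 ⇒ no(RD_PORT)  {2A/0Mu/2Ld/1B | 0r 0w}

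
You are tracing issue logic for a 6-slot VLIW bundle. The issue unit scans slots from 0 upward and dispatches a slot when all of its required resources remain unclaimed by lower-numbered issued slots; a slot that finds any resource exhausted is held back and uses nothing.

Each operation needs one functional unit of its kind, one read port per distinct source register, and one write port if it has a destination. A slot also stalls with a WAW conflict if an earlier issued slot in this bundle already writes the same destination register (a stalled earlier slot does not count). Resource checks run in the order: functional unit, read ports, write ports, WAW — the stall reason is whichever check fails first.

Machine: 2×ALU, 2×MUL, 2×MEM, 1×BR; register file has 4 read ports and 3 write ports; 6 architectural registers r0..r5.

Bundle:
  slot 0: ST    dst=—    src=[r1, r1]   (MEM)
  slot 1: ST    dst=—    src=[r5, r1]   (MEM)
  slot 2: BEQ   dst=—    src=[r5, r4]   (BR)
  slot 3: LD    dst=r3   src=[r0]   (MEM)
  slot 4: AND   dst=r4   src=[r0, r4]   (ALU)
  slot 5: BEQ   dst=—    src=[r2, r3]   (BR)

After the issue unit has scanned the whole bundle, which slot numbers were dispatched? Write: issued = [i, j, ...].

[0] MEM needs rd=1 wr=0: ok; after: ALU=2 MUL=2 MEM=1 BR=1, R=3, W=3
[1] MEM needs rd=2 wr=0: ok; after: ALU=2 MUL=2 MEM=0 BR=1, R=1, W=3
[2] BR needs rd=2 wr=0: RD_PORT; after: ALU=2 MUL=2 MEM=0 BR=1, R=1, W=3
[3] MEM needs rd=1 wr=1: FU; after: ALU=2 MUL=2 MEM=0 BR=1, R=1, W=3
[4] ALU needs rd=2 wr=1: RD_PORT; after: ALU=2 MUL=2 MEM=0 BR=1, R=1, W=3
[5] BR needs rd=2 wr=0: RD_PORT; after: ALU=2 MUL=2 MEM=0 BR=1, R=1, W=3

issued = [0, 1]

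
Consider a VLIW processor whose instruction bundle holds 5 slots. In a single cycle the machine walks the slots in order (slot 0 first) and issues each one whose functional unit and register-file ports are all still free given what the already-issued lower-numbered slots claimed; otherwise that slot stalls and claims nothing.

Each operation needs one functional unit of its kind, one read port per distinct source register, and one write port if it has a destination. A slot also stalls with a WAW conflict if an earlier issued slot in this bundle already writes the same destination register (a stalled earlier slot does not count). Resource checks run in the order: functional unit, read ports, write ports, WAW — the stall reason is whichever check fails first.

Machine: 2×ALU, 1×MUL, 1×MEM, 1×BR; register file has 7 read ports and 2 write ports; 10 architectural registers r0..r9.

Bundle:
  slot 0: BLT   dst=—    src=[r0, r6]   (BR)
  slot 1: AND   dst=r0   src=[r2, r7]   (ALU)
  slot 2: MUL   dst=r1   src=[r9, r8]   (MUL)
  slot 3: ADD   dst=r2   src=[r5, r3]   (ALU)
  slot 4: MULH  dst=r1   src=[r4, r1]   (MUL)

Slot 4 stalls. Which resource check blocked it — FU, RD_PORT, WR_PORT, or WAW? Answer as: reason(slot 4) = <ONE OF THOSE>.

reason(slot 4) = FU

(0) want 1×BR +2rd +0wr — yes → AL2|MU1|ME1|BR0|rd5|wr2
(1) want 1×ALU +2rd +1wr — yes → AL1|MU1|ME1|BR0|rd3|wr1
(2) want 1×MUL +2rd +1wr — yes → AL1|MU0|ME1|BR0|rd1|wr0
(3) want 1×ALU +2rd +1wr — RD_PORT → AL1|MU0|ME1|BR0|rd1|wr0
(4) want 1×MUL +2rd +1wr — FU → AL1|MU0|ME1|BR0|rd1|wr0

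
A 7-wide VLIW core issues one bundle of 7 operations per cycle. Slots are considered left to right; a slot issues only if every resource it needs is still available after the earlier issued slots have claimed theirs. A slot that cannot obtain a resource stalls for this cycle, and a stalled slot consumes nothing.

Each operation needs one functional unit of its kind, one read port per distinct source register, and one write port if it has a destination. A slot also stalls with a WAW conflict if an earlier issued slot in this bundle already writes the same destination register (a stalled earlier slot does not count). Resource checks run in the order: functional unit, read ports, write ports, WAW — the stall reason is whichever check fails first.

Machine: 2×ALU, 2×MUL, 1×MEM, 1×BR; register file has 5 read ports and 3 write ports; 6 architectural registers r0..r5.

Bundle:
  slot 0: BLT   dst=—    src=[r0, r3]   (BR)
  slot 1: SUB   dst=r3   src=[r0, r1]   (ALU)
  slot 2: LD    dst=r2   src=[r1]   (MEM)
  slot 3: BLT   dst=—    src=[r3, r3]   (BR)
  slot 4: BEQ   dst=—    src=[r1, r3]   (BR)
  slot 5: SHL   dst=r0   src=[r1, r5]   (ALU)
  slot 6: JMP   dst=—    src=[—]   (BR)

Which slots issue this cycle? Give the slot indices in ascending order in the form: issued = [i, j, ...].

[0] BR needs rd=2 wr=0: ok; after: ALU=2 MUL=2 MEM=1 BR=0, R=3, W=3
[1] ALU needs rd=2 wr=1: ok; after: ALU=1 MUL=2 MEM=1 BR=0, R=1, W=2
[2] MEM needs rd=1 wr=1: ok; after: ALU=1 MUL=2 MEM=0 BR=0, R=0, W=1
[3] BR needs rd=1 wr=0: FU; after: ALU=1 MUL=2 MEM=0 BR=0, R=0, W=1
[4] BR needs rd=2 wr=0: FU; after: ALU=1 MUL=2 MEM=0 BR=0, R=0, W=1
[5] ALU needs rd=2 wr=1: RD_PORT; after: ALU=1 MUL=2 MEM=0 BR=0, R=0, W=1
[6] BR needs rd=0 wr=0: FU; after: ALU=1 MUL=2 MEM=0 BR=0, R=0, W=1

issued = [0, 1, 2]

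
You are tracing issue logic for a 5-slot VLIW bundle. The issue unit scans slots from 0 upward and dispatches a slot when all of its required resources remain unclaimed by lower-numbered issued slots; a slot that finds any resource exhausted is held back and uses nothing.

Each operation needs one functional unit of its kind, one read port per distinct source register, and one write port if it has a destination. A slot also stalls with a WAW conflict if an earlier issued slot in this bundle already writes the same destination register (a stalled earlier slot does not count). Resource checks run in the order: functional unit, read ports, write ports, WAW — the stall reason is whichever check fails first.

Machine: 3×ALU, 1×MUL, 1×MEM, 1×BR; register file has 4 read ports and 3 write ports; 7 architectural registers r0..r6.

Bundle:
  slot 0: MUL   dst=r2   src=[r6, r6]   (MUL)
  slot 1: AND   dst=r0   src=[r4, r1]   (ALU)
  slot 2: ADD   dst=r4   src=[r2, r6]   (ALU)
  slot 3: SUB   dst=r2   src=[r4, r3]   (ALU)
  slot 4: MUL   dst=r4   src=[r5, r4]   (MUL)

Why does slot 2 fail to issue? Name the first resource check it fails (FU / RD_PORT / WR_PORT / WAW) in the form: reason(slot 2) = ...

reason(slot 2) = RD_PORT

slot 0 (MUL): ISSUE — free A3,Mu0,Ld1,B1 rp3 wp2
slot 1 (ALU): ISSUE — free A2,Mu0,Ld1,B1 rp1 wp1
slot 2 (ALU): stall RD_PORT — free A2,Mu0,Ld1,B1 rp1 wp1
slot 3 (ALU): stall RD_PORT — free A2,Mu0,Ld1,B1 rp1 wp1
slot 4 (MUL): stall FU — free A2,Mu0,Ld1,B1 rp1 wp1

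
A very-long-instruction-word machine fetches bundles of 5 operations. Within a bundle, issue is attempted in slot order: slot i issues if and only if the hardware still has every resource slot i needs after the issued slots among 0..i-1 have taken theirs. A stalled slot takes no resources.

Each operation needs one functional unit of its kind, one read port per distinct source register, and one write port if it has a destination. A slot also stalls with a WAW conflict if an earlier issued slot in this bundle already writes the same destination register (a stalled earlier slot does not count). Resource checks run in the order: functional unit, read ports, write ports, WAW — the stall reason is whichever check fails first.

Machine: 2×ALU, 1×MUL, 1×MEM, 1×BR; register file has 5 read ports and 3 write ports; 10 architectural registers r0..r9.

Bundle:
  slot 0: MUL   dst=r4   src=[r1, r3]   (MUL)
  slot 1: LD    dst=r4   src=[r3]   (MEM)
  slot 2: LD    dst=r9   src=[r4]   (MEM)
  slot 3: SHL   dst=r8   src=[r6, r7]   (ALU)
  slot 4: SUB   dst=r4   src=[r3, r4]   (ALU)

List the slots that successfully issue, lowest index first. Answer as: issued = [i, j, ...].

  0. MUL→r4 ⇒ go  {2A/0Mu/1Ld/1B | 3r 2w}
  1. MEM→r4 ⇒ no(WAW)  {2A/0Mu/1Ld/1B | 3r 2w}
  2. MEM→r9 ⇒ go  {2A/0Mu/0Ld/1B | 2r 1w}
  3. ALU→r8 ⇒ go  {1A/0Mu/0Ld/1B | 0r 0w}
  4. ALU→r4 ⇒ no(RD_PORT)  {1A/0Mu/0Ld/1B | 0r 0w}

issued = [0, 2, 3]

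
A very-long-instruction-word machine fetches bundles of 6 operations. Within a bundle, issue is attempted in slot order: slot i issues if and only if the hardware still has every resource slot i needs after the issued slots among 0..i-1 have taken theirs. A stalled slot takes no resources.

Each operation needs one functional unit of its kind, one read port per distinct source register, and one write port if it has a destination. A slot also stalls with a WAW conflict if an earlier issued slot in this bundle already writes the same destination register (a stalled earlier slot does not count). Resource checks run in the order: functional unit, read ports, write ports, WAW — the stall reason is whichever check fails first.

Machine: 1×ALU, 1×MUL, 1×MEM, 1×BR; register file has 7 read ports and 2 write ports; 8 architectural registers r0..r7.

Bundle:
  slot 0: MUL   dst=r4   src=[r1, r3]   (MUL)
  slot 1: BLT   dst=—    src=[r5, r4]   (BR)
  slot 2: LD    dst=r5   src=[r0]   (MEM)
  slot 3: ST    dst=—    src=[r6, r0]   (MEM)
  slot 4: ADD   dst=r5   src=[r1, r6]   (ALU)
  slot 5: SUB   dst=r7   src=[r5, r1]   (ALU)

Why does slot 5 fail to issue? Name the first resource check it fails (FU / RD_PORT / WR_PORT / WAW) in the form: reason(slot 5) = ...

[0] MUL needs rd=2 wr=1: ok; after: ALU=1 MUL=0 MEM=1 BR=1, R=5, W=1
[1] BR needs rd=2 wr=0: ok; after: ALU=1 MUL=0 MEM=1 BR=0, R=3, W=1
[2] MEM needs rd=1 wr=1: ok; after: ALU=1 MUL=0 MEM=0 BR=0, R=2, W=0
[3] MEM needs rd=2 wr=0: FU; after: ALU=1 MUL=0 MEM=0 BR=0, R=2, W=0
[4] ALU needs rd=2 wr=1: WR_PORT; after: ALU=1 MUL=0 MEM=0 BR=0, R=2, W=0
[5] ALU needs rd=2 wr=1: WR_PORT; after: ALU=1 MUL=0 MEM=0 BR=0, R=2, W=0

reason(slot 5) = WR_PORT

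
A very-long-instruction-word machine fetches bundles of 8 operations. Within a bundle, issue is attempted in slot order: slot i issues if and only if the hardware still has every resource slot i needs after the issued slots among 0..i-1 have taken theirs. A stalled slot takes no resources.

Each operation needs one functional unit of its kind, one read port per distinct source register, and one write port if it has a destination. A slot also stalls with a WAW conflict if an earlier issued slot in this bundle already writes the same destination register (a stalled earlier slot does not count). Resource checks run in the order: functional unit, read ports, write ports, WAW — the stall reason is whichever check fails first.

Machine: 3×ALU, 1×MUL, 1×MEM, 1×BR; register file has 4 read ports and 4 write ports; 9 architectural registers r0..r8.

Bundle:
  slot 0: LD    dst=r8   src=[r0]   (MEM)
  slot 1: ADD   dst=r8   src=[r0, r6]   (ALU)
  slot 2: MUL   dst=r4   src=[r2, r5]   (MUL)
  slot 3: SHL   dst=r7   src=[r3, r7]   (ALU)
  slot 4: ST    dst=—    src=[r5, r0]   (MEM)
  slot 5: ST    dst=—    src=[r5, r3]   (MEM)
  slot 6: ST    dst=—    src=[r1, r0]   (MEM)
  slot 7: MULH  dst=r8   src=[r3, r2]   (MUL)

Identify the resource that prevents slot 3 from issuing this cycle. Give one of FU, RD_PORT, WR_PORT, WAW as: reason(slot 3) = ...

(0) want 1×MEM +1rd +1wr — yes → AL3|MU1|ME0|BR1|rd3|wr3
(1) want 1×ALU +2rd +1wr — WAW → AL3|MU1|ME0|BR1|rd3|wr3
(2) want 1×MUL +2rd +1wr — yes → AL3|MU0|ME0|BR1|rd1|wr2
(3) want 1×ALU +2rd +1wr — RD_PORT → AL3|MU0|ME0|BR1|rd1|wr2
(4) want 1×MEM +2rd +0wr — FU → AL3|MU0|ME0|BR1|rd1|wr2
(5) want 1×MEM +2rd +0wr — FU → AL3|MU0|ME0|BR1|rd1|wr2
(6) want 1×MEM +2rd +0wr — FU → AL3|MU0|ME0|BR1|rd1|wr2
(7) want 1×MUL +2rd +1wr — FU → AL3|MU0|ME0|BR1|rd1|wr2

reason(slot 3) = RD_PORT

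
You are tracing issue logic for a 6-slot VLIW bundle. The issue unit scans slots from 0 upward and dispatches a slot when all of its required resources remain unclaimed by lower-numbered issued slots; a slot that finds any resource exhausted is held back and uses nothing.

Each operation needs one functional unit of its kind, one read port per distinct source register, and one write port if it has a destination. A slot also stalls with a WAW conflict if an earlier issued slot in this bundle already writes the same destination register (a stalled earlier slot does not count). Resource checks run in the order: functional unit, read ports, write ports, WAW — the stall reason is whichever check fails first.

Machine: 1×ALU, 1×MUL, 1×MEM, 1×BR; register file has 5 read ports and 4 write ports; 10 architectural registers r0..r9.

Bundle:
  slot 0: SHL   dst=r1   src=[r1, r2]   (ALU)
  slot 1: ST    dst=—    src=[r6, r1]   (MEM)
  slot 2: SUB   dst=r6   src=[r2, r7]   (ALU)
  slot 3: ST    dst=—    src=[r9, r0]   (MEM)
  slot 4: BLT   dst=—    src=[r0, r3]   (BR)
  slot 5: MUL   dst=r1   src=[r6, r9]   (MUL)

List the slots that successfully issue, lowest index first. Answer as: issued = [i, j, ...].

issued = [0, 1]

#0 ALU src=r1,r2 dispatched  <A:0 Mu:1 Ld:1 B:1 rd:3 wr:3>
#1 MEM src=r6,r1 dispatched  <A:0 Mu:1 Ld:0 B:1 rd:1 wr:3>
#2 ALU src=r2,r7 held:FU  <A:0 Mu:1 Ld:0 B:1 rd:1 wr:3>
#3 MEM src=r9,r0 held:FU  <A:0 Mu:1 Ld:0 B:1 rd:1 wr:3>
#4 BR src=r0,r3 held:RD_PORT  <A:0 Mu:1 Ld:0 B:1 rd:1 wr:3>
#5 MUL src=r6,r9 held:RD_PORT  <A:0 Mu:1 Ld:0 B:1 rd:1 wr:3>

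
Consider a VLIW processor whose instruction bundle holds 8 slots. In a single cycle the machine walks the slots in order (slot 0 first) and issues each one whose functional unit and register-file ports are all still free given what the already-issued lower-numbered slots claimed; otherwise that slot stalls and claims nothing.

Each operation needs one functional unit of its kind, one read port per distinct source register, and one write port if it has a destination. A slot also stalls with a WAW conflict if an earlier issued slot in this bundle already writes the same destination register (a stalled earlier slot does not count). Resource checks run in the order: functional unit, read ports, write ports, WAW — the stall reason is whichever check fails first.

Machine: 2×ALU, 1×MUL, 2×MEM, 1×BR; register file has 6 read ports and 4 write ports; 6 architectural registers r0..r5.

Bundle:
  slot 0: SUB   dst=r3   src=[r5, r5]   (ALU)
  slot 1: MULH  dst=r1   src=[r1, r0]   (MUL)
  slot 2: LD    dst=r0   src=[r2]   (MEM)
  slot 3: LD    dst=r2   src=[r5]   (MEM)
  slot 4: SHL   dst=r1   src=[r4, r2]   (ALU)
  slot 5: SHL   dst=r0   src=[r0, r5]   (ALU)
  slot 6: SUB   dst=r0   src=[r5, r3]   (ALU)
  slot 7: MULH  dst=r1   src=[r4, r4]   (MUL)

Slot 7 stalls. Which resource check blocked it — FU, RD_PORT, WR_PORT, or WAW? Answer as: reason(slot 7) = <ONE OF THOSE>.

slot 0 (ALU): ISSUE — free A1,Mu1,Ld2,B1 rp5 wp3
slot 1 (MUL): ISSUE — free A1,Mu0,Ld2,B1 rp3 wp2
slot 2 (MEM): ISSUE — free A1,Mu0,Ld1,B1 rp2 wp1
slot 3 (MEM): ISSUE — free A1,Mu0,Ld0,B1 rp1 wp0
slot 4 (ALU): stall RD_PORT — free A1,Mu0,Ld0,B1 rp1 wp0
slot 5 (ALU): stall RD_PORT — free A1,Mu0,Ld0,B1 rp1 wp0
slot 6 (ALU): stall RD_PORT — free A1,Mu0,Ld0,B1 rp1 wp0
slot 7 (MUL): stall FU — free A1,Mu0,Ld0,B1 rp1 wp0

reason(slot 7) = FU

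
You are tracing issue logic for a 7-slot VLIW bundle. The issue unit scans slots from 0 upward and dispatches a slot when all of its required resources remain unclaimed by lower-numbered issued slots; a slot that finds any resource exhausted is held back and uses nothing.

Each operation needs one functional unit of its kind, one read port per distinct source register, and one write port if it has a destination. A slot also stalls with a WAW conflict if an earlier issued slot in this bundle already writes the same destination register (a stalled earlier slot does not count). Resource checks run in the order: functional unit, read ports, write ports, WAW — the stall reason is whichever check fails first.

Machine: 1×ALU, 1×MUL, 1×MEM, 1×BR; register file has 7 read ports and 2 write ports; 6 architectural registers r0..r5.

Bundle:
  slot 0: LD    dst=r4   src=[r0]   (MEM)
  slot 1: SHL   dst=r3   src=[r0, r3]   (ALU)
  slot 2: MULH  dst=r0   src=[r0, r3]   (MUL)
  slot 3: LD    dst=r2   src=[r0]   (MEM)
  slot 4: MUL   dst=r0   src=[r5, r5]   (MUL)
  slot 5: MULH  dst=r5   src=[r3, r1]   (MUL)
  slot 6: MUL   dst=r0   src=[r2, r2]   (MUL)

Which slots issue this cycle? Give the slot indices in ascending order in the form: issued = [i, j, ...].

slot 0 (MEM): ISSUE — free A1,Mu1,Ld0,B1 rp6 wp1
slot 1 (ALU): ISSUE — free A0,Mu1,Ld0,B1 rp4 wp0
slot 2 (MUL): stall WR_PORT — free A0,Mu1,Ld0,B1 rp4 wp0
slot 3 (MEM): stall FU — free A0,Mu1,Ld0,B1 rp4 wp0
slot 4 (MUL): stall WR_PORT — free A0,Mu1,Ld0,B1 rp4 wp0
slot 5 (MUL): stall WR_PORT — free A0,Mu1,Ld0,B1 rp4 wp0
slot 6 (MUL): stall WR_PORT — free A0,Mu1,Ld0,B1 rp4 wp0

issued = [0, 1]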